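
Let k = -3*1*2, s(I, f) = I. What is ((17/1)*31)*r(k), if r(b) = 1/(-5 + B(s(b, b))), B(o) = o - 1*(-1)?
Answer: -527/10 ≈ -52.700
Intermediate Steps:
B(o) = 1 + o (B(o) = o + 1 = 1 + o)
k = -6 (k = -3*2 = -6)
r(b) = 1/(-4 + b) (r(b) = 1/(-5 + (1 + b)) = 1/(-4 + b))
((17/1)*31)*r(k) = ((17/1)*31)/(-4 - 6) = ((1*17)*31)/(-10) = (17*31)*(-1/10) = 527*(-1/10) = -527/10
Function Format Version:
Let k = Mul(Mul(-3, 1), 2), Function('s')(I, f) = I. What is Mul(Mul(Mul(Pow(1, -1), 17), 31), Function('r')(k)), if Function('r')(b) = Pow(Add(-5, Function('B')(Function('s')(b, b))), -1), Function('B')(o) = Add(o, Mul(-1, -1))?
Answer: Rational(-527, 10) ≈ -52.700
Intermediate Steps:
Function('B')(o) = Add(1, o) (Function('B')(o) = Add(o, 1) = Add(1, o))
k = -6 (k = Mul(-3, 2) = -6)
Function('r')(b) = Pow(Add(-4, b), -1) (Function('r')(b) = Pow(Add(-5, Add(1, b)), -1) = Pow(Add(-4, b), -1))
Mul(Mul(Mul(Pow(1, -1), 17), 31), Function('r')(k)) = Mul(Mul(Mul(Pow(1, -1), 17), 31), Pow(Add(-4, -6), -1)) = Mul(Mul(Mul(1, 17), 31), Pow(-10, -1)) = Mul(Mul(17, 31), Rational(-1, 10)) = Mul(527, Rational(-1, 10)) = Rational(-527, 10)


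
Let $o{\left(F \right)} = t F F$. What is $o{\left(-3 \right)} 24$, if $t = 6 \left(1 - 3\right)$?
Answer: $-2592$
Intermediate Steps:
$t = -12$ ($t = 6 \left(-2\right) = -12$)
$o{\left(F \right)} = - 12 F^{2}$ ($o{\left(F \right)} = - 12 F F = - 12 F^{2}$)
$o{\left(-3 \right)} 24 = - 12 \left(-3\right)^{2} \cdot 24 = \left(-12\right) 9 \cdot 24 = \left(-108\right) 24 = -2592$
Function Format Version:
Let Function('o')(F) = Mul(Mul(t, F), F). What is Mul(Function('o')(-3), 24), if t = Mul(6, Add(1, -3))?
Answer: -2592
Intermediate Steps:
t = -12 (t = Mul(6, -2) = -12)
Function('o')(F) = Mul(-12, Pow(F, 2)) (Function('o')(F) = Mul(Mul(-12, F), F) = Mul(-12, Pow(F, 2)))
Mul(Function('o')(-3), 24) = Mul(Mul(-12, Pow(-3, 2)), 24) = Mul(Mul(-12, 9), 24) = Mul(-108, 24) = -2592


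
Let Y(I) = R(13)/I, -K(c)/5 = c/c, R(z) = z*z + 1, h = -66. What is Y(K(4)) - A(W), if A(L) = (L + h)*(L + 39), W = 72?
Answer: -700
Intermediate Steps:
R(z) = 1 + z² (R(z) = z² + 1 = 1 + z²)
A(L) = (-66 + L)*(39 + L) (A(L) = (L - 66)*(L + 39) = (-66 + L)*(39 + L))
K(c) = -5 (K(c) = -5*c/c = -5*1 = -5)
Y(I) = 170/I (Y(I) = (1 + 13²)/I = (1 + 169)/I = 170/I)
Y(K(4)) - A(W) = 170/(-5) - (-2574 + 72² - 27*72) = 170*(-⅕) - (-2574 + 5184 - 1944) = -34 - 1*666 = -34 - 666 = -700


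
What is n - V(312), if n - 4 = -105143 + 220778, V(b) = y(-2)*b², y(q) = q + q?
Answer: 505015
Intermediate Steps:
y(q) = 2*q
V(b) = -4*b² (V(b) = (2*(-2))*b² = -4*b²)
n = 115639 (n = 4 + (-105143 + 220778) = 4 + 115635 = 115639)
n - V(312) = 115639 - (-4)*312² = 115639 - (-4)*97344 = 115639 - 1*(-389376) = 115639 + 389376 = 505015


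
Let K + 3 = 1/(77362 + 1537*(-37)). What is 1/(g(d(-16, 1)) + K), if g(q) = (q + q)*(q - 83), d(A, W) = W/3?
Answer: -20493/1190870 ≈ -0.017208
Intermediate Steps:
d(A, W) = W/3 (d(A, W) = W*(⅓) = W/3)
g(q) = 2*q*(-83 + q) (g(q) = (2*q)*(-83 + q) = 2*q*(-83 + q))
K = -61478/20493 (K = -3 + 1/(77362 + 1537*(-37)) = -3 + 1/(77362 - 56869) = -3 + 1/20493 = -61478/20493 ≈ -3.0000)
1/(g(d(-16, 1)) + K) = 1/(2*((⅓)*1)*(-83 + (⅓)*1) - 61478/20493) = 1/(2*(⅓)*(-83 + ⅓) - 61478/20493) = 1/(2*(⅓)*(-248/3) - 61478/20493) = 1/(-496/9 - 61478/20493) = 1/(-1190870/20493) = -20493/1190870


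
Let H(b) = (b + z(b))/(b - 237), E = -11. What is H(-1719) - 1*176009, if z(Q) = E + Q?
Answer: -344270155/1956 ≈ -1.7601e+5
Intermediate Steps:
z(Q) = -11 + Q
H(b) = (-11 + 2*b)/(-237 + b) (H(b) = (b + (-11 + b))/(b - 237) = (-11 + 2*b)/(-237 + b))
H(-1719) - 1*176009 = (-11 + 2*(-1719))/(-237 - 1719) - 1*176009 = (-11 - 3438)/(-1956) - 176009 = -1/1956*(-3449) - 176009 = 3449/1956 - 176009 = -344270155/1956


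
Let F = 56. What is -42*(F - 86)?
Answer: 1260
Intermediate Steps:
-42*(F - 86) = -42*(56 - 86) = -42*(-30) = 1260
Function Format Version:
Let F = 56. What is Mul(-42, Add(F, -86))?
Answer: 1260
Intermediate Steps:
Mul(-42, Add(F, -86)) = Mul(-42, Add(56, -86)) = Mul(-42, -30) = 1260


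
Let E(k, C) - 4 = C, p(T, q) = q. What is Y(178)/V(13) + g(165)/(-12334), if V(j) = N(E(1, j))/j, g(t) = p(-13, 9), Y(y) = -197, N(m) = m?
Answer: -31587527/209678 ≈ -150.65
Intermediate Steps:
E(k, C) = 4 + C
g(t) = 9
V(j) = (4 + j)/j
Y(178)/V(13) + g(165)/(-12334) = -197*13/(4 + 13) + 9/(-12334) = -197/((1/13)*17) + 9*(-1/12334) = -197/17/13 - 9/12334 = -197*13/17 - 9/12334 = -2561/17 - 9/12334 = -31587527/209678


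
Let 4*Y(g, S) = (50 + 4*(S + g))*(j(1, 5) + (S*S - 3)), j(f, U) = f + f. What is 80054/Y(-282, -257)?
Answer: -3079/1337472 ≈ -0.0023021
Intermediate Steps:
j(f, U) = 2*f
Y(g, S) = (-1 + S²)*(50 + 4*S + 4*g)/4 (Y(g, S) = ((50 + 4*(S + g))*(2*1 + (S*S - 3)))/4 = ((50 + (4*S + 4*g))*(2 + (S² - 3)))/4 = ((50 + 4*S + 4*g)*(2 + (-3 + S²)))/4 = ((50 + 4*S + 4*g)*(-1 + S²))/4 = ((-1 + S²)*(50 + 4*S + 4*g))/4 = (-1 + S²)*(50 + 4*S + 4*g)/4)
80054/Y(-282, -257) = 80054/(-25/2 + (-257)³ - 1*(-257) - 1*(-282) + (25/2)*(-257)² - 282*(-257)²) = 80054/(-25/2 - 16974593 + 257 + 282 + (25/2)*66049 - 282*66049) = 80054/(-25/2 - 16974593 + 257 + 282 + 1651225/2 - 18625818) = 80054/(-34774272) = 80054*(-1/34774272) = -3079/1337472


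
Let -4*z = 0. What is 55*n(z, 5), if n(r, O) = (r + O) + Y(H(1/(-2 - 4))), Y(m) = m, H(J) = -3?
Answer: 110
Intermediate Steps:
z = 0 (z = -¼*0 = 0)
n(r, O) = -3 + O + r (n(r, O) = (r + O) - 3 = (O + r) - 3 = -3 + O + r)
55*n(z, 5) = 55*(-3 + 5 + 0) = 55*2 = 110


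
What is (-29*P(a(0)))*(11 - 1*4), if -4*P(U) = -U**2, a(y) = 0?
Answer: 0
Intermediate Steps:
P(U) = U**2/4 (P(U) = -(-1)*U**2/4 = U**2/4)
(-29*P(a(0)))*(11 - 1*4) = (-29*0**2/4)*(11 - 1*4) = (-29*0/4)*(11 - 4) = -29*0*7 = 0*7 = 0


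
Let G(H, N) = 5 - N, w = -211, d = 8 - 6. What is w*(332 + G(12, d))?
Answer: -70685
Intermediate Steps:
d = 2
w*(332 + G(12, d)) = -211*(332 + (5 - 1*2)) = -211*(332 + (5 - 2)) = -211*(332 + 3) = -211*335 = -70685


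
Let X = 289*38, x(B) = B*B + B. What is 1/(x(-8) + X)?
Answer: 1/11038 ≈ 9.0596e-5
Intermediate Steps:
x(B) = B + B**2 (x(B) = B**2 + B = B + B**2)
X = 10982
1/(x(-8) + X) = 1/(-8*(1 - 8) + 10982) = 1/(-8*(-7) + 10982) = 1/(56 + 10982) = 1/11038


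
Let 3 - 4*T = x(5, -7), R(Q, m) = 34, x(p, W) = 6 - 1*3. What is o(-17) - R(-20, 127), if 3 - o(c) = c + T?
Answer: -14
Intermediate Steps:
x(p, W) = 3 (x(p, W) = 6 - 3 = 3)
T = 0 (T = 3/4 - 1/4*3 = 3/4 - 3/4 = 0)
o(c) = 3 - c (o(c) = 3 - (c + 0) = 3 - c)
o(-17) - R(-20, 127) = (3 - 1*(-17)) - 1*34 = (3 + 17) - 34 = 20 - 34 = -14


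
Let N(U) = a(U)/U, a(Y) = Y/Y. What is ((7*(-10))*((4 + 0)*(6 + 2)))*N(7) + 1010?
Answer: 690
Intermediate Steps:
a(Y) = 1
N(U) = 1/U
((7*(-10))*((4 + 0)*(6 + 2)))*N(7) + 1010 = ((7*(-10))*((4 + 0)*(6 + 2)))/7 + 1010 = -280*8*(1/7) + 1010 = -70*32*(1/7) + 1010 = -2240*1/7 + 1010 = -320 + 1010 = 690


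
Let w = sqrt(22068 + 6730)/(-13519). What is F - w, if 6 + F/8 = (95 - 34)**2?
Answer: 29720 + sqrt(238)/1229 ≈ 29720.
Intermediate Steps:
F = 29720 (F = -48 + 8*(95 - 34)**2 = -48 + 8*61**2 = -48 + 8*3721 = -48 + 29768 = 29720)
w = -sqrt(238)/1229 (w = sqrt(28798)*(-1/13519) = (11*sqrt(238))*(-1/13519) = -sqrt(238)/1229 ≈ -0.012553)
F - w = 29720 - (-1)*sqrt(238)/1229 = 29720 + sqrt(238)/1229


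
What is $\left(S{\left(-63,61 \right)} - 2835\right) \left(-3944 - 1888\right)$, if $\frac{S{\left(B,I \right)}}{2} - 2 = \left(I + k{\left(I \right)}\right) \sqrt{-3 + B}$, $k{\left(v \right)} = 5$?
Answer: $16510392 - 769824 i \sqrt{66} \approx 1.651 \cdot 10^{7} - 6.2541 \cdot 10^{6} i$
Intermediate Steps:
$S{\left(B,I \right)} = 4 + 2 \sqrt{-3 + B} \left(5 + I\right)$ ($S{\left(B,I \right)} = 4 + 2 \left(I + 5\right) \sqrt{-3 + B} = 4 + 2 \left(5 + I\right) \sqrt{-3 + B} = 4 + 2 \sqrt{-3 + B} \left(5 + I\right)$)
$\left(S{\left(-63,61 \right)} - 2835\right) \left(-3944 - 1888\right) = \left(\left(4 + 10 \sqrt{-3 - 63} + 2 \cdot 61 \sqrt{-3 - 63}\right) - 2835\right) \left(-3944 - 1888\right) = \left(\left(4 + 10 \sqrt{-66} + 2 \cdot 61 \sqrt{-66}\right) - 2835\right) \left(-5832\right) = \left(\left(4 + 10 i \sqrt{66} + 2 \cdot 61 i \sqrt{66}\right) - 2835\right) \left(-5832\right) = \left(\left(4 + 10 i \sqrt{66} + 122 i \sqrt{66}\right) - 2835\right) \left(-5832\right) = \left(\left(4 + 132 i \sqrt{66}\right) - 2835\right) \left(-5832\right) = \left(-2831 + 132 i \sqrt{66}\right) \left(-5832\right) = 16510392 - 769824 i \sqrt{66}$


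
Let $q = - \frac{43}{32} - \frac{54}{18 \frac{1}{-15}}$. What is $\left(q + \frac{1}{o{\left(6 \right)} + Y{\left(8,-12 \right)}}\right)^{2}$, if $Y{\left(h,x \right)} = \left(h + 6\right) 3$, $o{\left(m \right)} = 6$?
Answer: $\frac{17581249}{9216} \approx 1907.7$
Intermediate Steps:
$q = \frac{1397}{32}$ ($q = \left(-43\right) \frac{1}{32} - \frac{54}{18 \left(- \frac{1}{15}\right)} = - \frac{43}{32} - \frac{54}{- \frac{6}{5}} = - \frac{43}{32} - -45 = - \frac{43}{32} + 45 = \frac{1397}{32} \approx 43.656$)
$Y{\left(h,x \right)} = 18 + 3 h$ ($Y{\left(h,x \right)} = \left(6 + h\right) 3 = 18 + 3 h$)
$\left(q + \frac{1}{o{\left(6 \right)} + Y{\left(8,-12 \right)}}\right)^{2} = \left(\frac{1397}{32} + \frac{1}{6 + \left(18 + 3 \cdot 8\right)}\right)^{2} = \left(\frac{1397}{32} + \frac{1}{6 + \left(18 + 24\right)}\right)^{2} = \left(\frac{1397}{32} + \frac{1}{6 + 42}\right)^{2} = \left(\frac{1397}{32} + \frac{1}{48}\right)^{2} = \left(\frac{4193}{96}\right)^{2} = \frac{17581249}{9216}$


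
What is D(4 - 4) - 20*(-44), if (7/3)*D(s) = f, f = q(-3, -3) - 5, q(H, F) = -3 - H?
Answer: 6145/7 ≈ 877.86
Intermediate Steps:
f = -5 (f = (-3 - 1*(-3)) - 5 = (-3 + 3) - 5 = 0 - 5 = -5)
D(s) = -15/7 (D(s) = (3/7)*(-5) = -15/7)
D(4 - 4) - 20*(-44) = -15/7 - 20*(-44) = -15/7 + 880 = 6145/7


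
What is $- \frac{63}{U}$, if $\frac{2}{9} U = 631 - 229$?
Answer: $- \frac{7}{201} \approx -0.034826$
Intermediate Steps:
$U = 1809$ ($U = \frac{9 \left(631 - 229\right)}{2} = \frac{9}{2} \cdot 402 = 1809$)
$- \frac{63}{U} = - \frac{63}{1809} = \left(-63\right) \frac{1}{1809} = - \frac{7}{201}$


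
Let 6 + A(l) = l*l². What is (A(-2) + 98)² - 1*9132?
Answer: -2076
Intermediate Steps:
A(l) = -6 + l³ (A(l) = -6 + l*l² = -6 + l³)
(A(-2) + 98)² - 1*9132 = ((-6 + (-2)³) + 98)² - 1*9132 = ((-6 - 8) + 98)² - 9132 = (-14 + 98)² - 9132 = 84² - 9132 = 7056 - 9132 = -2076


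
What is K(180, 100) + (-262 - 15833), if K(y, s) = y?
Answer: -15915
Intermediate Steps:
K(180, 100) + (-262 - 15833) = 180 + (-262 - 15833) = 180 - 16095 = -15915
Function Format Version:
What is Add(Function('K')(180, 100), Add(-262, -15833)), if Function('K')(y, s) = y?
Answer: -15915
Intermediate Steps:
Add(Function('K')(180, 100), Add(-262, -15833)) = Add(180, Add(-262, -15833)) = Add(180, -16095) = -15915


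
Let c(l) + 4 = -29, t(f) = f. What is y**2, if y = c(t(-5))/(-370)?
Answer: 1089/136900 ≈ 0.0079547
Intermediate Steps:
c(l) = -33 (c(l) = -4 - 29 = -33)
y = 33/370 (y = -33/(-370) = -33*(-1/370) = 33/370 ≈ 0.089189)
y**2 = (33/370)**2 = 1089/136900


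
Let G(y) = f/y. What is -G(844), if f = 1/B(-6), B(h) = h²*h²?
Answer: -1/1093824 ≈ -9.1422e-7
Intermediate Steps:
B(h) = h⁴
f = 1/1296 (f = 1/((-6)⁴) = 1/1296 ≈ 0.00077160)
G(y) = 1/(1296*y)
-G(844) = -1/(1296*844) = -1*1/1093824 = -1/1093824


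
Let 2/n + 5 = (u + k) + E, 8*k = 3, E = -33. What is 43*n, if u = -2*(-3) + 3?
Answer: -688/229 ≈ -3.0044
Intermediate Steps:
k = 3/8 (k = (1/8)*3 = 3/8 ≈ 0.37500)
u = 9 (u = 6 + 3 = 9)
n = -16/229 (n = 2/(-5 + ((9 + 3/8) - 33)) = 2/(-5 + (75/8 - 33)) = 2/(-5 - 189/8) = 2/(-229/8) = 2*(-8/229) = -16/229 ≈ -0.069869)
43*n = 43*(-16/229) = -688/229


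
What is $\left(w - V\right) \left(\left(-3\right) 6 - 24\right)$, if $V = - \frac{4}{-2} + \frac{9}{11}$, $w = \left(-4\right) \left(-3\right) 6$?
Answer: $- \frac{31962}{11} \approx -2905.6$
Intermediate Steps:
$w = 72$ ($w = 12 \cdot 6 = 72$)
$V = \frac{31}{11}$ ($V = \left(-4\right) \left(- \frac{1}{2}\right) + 9 \cdot \frac{1}{11} = 2 + \frac{9}{11} = \frac{31}{11} \approx 2.8182$)
$\left(w - V\right) \left(\left(-3\right) 6 - 24\right) = \left(72 - \frac{31}{11}\right) \left(\left(-3\right) 6 - 24\right) = \left(72 - \frac{31}{11}\right) \left(-18 - 24\right) = \frac{761}{11} \left(-42\right) = - \frac{31962}{11}$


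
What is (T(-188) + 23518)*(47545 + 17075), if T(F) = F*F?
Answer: 3803662440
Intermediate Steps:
T(F) = F²
(T(-188) + 23518)*(47545 + 17075) = ((-188)² + 23518)*(47545 + 17075) = (35344 + 23518)*64620 = 58862*64620 = 3803662440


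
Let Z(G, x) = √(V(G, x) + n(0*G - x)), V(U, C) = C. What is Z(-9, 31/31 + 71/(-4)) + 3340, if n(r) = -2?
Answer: 3340 + 5*I*√3/2 ≈ 3340.0 + 4.3301*I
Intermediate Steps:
Z(G, x) = √(-2 + x) (Z(G, x) = √(x - 2) = √(-2 + x))
Z(-9, 31/31 + 71/(-4)) + 3340 = √(-2 + (31/31 + 71/(-4))) + 3340 = √(-2 + (31*(1/31) + 71*(-¼))) + 3340 = √(-2 + (1 - 71/4)) + 3340 = √(-2 - 67/4) + 3340 = √(-75/4) + 3340 = 5*I*√3/2 + 3340 = 3340 + 5*I*√3/2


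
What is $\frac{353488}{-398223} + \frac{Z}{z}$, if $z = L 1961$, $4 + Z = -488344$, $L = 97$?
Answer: $- \frac{261710832500}{75748784391} \approx -3.455$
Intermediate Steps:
$Z = -488348$ ($Z = -4 - 488344 = -488348$)
$z = 190217$ ($z = 97 \cdot 1961 = 190217$)
$\frac{353488}{-398223} + \frac{Z}{z} = \frac{353488}{-398223} - \frac{488348}{190217} = 353488 \left(- \frac{1}{398223}\right) - \frac{488348}{190217} = - \frac{353488}{398223} - \frac{488348}{190217} = - \frac{261710832500}{75748784391}$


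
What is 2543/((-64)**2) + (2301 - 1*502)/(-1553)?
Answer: -3419425/6361088 ≈ -0.53755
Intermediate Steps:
2543/((-64)**2) + (2301 - 1*502)/(-1553) = 2543/4096 + (2301 - 502)*(-1/1553) = 2543*(1/4096) + 1799*(-1/1553) = 2543/4096 - 1799/1553 = -3419425/6361088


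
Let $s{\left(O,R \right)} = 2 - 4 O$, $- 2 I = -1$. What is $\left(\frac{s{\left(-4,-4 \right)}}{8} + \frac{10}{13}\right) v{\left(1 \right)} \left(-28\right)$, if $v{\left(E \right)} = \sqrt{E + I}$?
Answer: $- \frac{1099 \sqrt{6}}{26} \approx -103.54$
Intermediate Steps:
$I = \frac{1}{2}$ ($I = \left(- \frac{1}{2}\right) \left(-1\right) = \frac{1}{2} \approx 0.5$)
$v{\left(E \right)} = \sqrt{\frac{1}{2} + E}$ ($v{\left(E \right)} = \sqrt{E + \frac{1}{2}} = \sqrt{\frac{1}{2} + E}$)
$\left(\frac{s{\left(-4,-4 \right)}}{8} + \frac{10}{13}\right) v{\left(1 \right)} \left(-28\right) = \left(\frac{2 - -16}{8} + \frac{10}{13}\right) \frac{\sqrt{2 + 4 \cdot 1}}{2} \left(-28\right) = \left(\left(2 + 16\right) \frac{1}{8} + 10 \cdot \frac{1}{13}\right) \frac{\sqrt{2 + 4}}{2} \left(-28\right) = \left(18 \cdot \frac{1}{8} + \frac{10}{13}\right) \frac{\sqrt{6}}{2} \left(-28\right) = \left(\frac{9}{4} + \frac{10}{13}\right) \frac{\sqrt{6}}{2} \left(-28\right) = \frac{157 \frac{\sqrt{6}}{2}}{52} \left(-28\right) = \frac{157 \sqrt{6}}{104} \left(-28\right) = - \frac{1099 \sqrt{6}}{26}$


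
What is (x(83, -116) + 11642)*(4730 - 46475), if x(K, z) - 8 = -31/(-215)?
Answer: -20912416569/43 ≈ -4.8634e+8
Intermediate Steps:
x(K, z) = 1751/215 (x(K, z) = 8 - 31/(-215) = 8 - 31*(-1/215) = 8 + 31/215 = 1751/215)
(x(83, -116) + 11642)*(4730 - 46475) = (1751/215 + 11642)*(4730 - 46475) = (2504781/215)*(-41745) = -20912416569/43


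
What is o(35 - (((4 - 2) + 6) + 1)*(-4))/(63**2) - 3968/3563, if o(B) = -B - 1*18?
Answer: -2295157/2020221 ≈ -1.1361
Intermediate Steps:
o(B) = -18 - B (o(B) = -B - 18 = -18 - B)
o(35 - (((4 - 2) + 6) + 1)*(-4))/(63**2) - 3968/3563 = (-18 - (35 - (((4 - 2) + 6) + 1)*(-4)))/(63**2) - 3968/3563 = (-18 - (35 - ((2 + 6) + 1)*(-4)))/3969 - 3968*1/3563 = (-18 - (35 - (8 + 1)*(-4)))*(1/3969) - 3968/3563 = (-18 - (35 - 9*(-4)))*(1/3969) - 3968/3563 = (-18 - (35 - 1*(-36)))*(1/3969) - 3968/3563 = (-18 - (35 + 36))*(1/3969) - 3968/3563 = (-18 - 1*71)*(1/3969) - 3968/3563 = (-18 - 71)*(1/3969) - 3968/3563 = -89*1/3969 - 3968/3563 = -89/3969 - 3968/3563 = -2295157/2020221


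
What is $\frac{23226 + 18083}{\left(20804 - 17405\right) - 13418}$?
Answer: $- \frac{41309}{10019} \approx -4.1231$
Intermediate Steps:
$\frac{23226 + 18083}{\left(20804 - 17405\right) - 13418} = \frac{41309}{\left(20804 - 17405\right) - 13418} = \frac{41309}{3399 - 13418} = \frac{41309}{-10019} = 41309 \left(- \frac{1}{10019}\right) = - \frac{41309}{10019}$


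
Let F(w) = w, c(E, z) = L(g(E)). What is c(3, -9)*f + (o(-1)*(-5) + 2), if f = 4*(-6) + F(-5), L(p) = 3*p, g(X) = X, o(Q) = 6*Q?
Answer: -229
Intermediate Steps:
c(E, z) = 3*E
f = -29 (f = 4*(-6) - 5 = -24 - 5 = -29)
c(3, -9)*f + (o(-1)*(-5) + 2) = (3*3)*(-29) + ((6*(-1))*(-5) + 2) = 9*(-29) + (-6*(-5) + 2) = -261 + (30 + 2) = -261 + 32 = -229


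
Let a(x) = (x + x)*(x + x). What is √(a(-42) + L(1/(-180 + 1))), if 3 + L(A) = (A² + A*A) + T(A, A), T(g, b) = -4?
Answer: √225857011/179 ≈ 83.958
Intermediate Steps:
L(A) = -7 + 2*A² (L(A) = -3 + ((A² + A*A) - 4) = -3 + ((A² + A²) - 4) = -3 + (2*A² - 4) = -3 + (-4 + 2*A²) = -7 + 2*A²)
a(x) = 4*x² (a(x) = (2*x)*(2*x) = 4*x²)
√(a(-42) + L(1/(-180 + 1))) = √(4*(-42)² + (-7 + 2*(1/(-180 + 1))²)) = √(4*1764 + (-7 + 2*(1/(-179))²)) = √(7056 + (-7 + 2*(-1/179)²)) = √(7056 + (-7 + 2*(1/32041))) = √(7056 + (-7 + 2/32041)) = √(7056 - 224285/32041) = √(225857011/32041) = √225857011/179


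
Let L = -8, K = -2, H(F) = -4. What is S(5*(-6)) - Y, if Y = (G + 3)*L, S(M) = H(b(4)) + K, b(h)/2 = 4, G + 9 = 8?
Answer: 10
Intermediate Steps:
G = -1 (G = -9 + 8 = -1)
b(h) = 8 (b(h) = 2*4 = 8)
S(M) = -6 (S(M) = -4 - 2 = -6)
Y = -16 (Y = (-1 + 3)*(-8) = 2*(-8) = -16)
S(5*(-6)) - Y = -6 - 1*(-16) = -6 + 16 = 10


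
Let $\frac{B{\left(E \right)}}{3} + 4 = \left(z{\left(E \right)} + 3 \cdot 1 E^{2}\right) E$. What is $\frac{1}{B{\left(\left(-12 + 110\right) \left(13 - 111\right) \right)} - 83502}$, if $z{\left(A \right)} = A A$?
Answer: $- \frac{1}{10630108653882} \approx -9.4072 \cdot 10^{-14}$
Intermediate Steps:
$z{\left(A \right)} = A^{2}$
$B{\left(E \right)} = -12 + 12 E^{3}$ ($B{\left(E \right)} = -12 + 3 \left(E^{2} + 3 \cdot 1 E^{2}\right) E = -12 + 3 \left(E^{2} + 3 E^{2}\right) E = -12 + 3 \cdot 4 E^{2} E = -12 + 3 \cdot 4 E^{3} = -12 + 12 E^{3}$)
$\frac{1}{B{\left(\left(-12 + 110\right) \left(13 - 111\right) \right)} - 83502} = \frac{1}{\left(-12 + 12 \left(\left(-12 + 110\right) \left(13 - 111\right)\right)^{3}\right) - 83502} = \frac{1}{\left(-12 + 12 \left(98 \left(-98\right)\right)^{3}\right) - 83502} = \frac{1}{\left(-12 + 12 \left(-9604\right)^{3}\right) - 83502} = \frac{1}{\left(-12 + 12 \left(-885842380864\right)\right) - 83502} = \frac{1}{\left(-12 - 10630108570368\right) - 83502} = \frac{1}{-10630108570380 - 83502} = \frac{1}{-10630108653882} = - \frac{1}{10630108653882}$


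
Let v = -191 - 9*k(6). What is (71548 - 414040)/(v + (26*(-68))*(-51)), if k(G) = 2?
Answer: -342492/89959 ≈ -3.8072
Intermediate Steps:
v = -209 (v = -191 - 9*2 = -191 - 18 = -209)
(71548 - 414040)/(v + (26*(-68))*(-51)) = (71548 - 414040)/(-209 + (26*(-68))*(-51)) = -342492/(-209 - 1768*(-51)) = -342492/(-209 + 90168) = -342492/89959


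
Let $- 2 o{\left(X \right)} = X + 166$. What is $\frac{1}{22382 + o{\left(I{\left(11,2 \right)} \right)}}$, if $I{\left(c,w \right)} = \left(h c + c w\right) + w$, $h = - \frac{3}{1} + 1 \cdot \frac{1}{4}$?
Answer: $\frac{8}{178417} \approx 4.4839 \cdot 10^{-5}$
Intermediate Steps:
$h = - \frac{11}{4}$ ($h = \left(-3\right) 1 + 1 \cdot \frac{1}{4} = -3 + \frac{1}{4} = - \frac{11}{4} \approx -2.75$)
$I{\left(c,w \right)} = w - \frac{11 c}{4} + c w$ ($I{\left(c,w \right)} = \left(- \frac{11 c}{4} + c w\right) + w = w - \frac{11 c}{4} + c w$)
$o{\left(X \right)} = -83 - \frac{X}{2}$ ($o{\left(X \right)} = - \frac{X + 166}{2} = - \frac{166 + X}{2} = -83 - \frac{X}{2}$)
$\frac{1}{22382 + o{\left(I{\left(11,2 \right)} \right)}} = \frac{1}{22382 - \left(83 + \frac{2 - \frac{121}{4} + 11 \cdot 2}{2}\right)} = \frac{1}{22382 - \left(83 + \frac{2 - \frac{121}{4} + 22}{2}\right)} = \frac{1}{22382 - \frac{639}{8}} = \frac{1}{\frac{178417}{8}} = \frac{8}{178417}$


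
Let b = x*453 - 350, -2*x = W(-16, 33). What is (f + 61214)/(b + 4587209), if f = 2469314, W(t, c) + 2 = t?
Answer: 45188/81981 ≈ 0.55120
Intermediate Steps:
W(t, c) = -2 + t
x = 9 (x = -(-2 - 16)/2 = -½*(-18) = 9)
b = 3727 (b = 9*453 - 350 = 4077 - 350 = 3727)
(f + 61214)/(b + 4587209) = (2469314 + 61214)/(3727 + 4587209) = 2530528/4590936 = 2530528*(1/4590936) = 45188/81981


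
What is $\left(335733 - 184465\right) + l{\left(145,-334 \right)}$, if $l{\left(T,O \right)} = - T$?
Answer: $151123$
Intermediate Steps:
$\left(335733 - 184465\right) + l{\left(145,-334 \right)} = \left(335733 - 184465\right) - 145 = 151268 - 145 = 151123$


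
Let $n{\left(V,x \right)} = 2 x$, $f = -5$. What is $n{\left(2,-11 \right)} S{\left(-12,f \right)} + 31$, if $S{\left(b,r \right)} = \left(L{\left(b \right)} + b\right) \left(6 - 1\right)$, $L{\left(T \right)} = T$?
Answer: $2671$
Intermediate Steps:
$S{\left(b,r \right)} = 10 b$ ($S{\left(b,r \right)} = \left(b + b\right) \left(6 - 1\right) = 2 b 5 = 10 b$)
$n{\left(2,-11 \right)} S{\left(-12,f \right)} + 31 = 2 \left(-11\right) 10 \left(-12\right) + 31 = \left(-22\right) \left(-120\right) + 31 = 2640 + 31 = 2671$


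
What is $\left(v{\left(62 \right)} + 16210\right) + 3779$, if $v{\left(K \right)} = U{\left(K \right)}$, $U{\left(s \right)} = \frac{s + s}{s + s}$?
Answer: $19990$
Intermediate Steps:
$U{\left(s \right)} = 1$ ($U{\left(s \right)} = \frac{2 s}{2 s} = 2 s \frac{1}{2 s} = 1$)
$v{\left(K \right)} = 1$
$\left(v{\left(62 \right)} + 16210\right) + 3779 = \left(1 + 16210\right) + 3779 = 16211 + 3779 = 19990$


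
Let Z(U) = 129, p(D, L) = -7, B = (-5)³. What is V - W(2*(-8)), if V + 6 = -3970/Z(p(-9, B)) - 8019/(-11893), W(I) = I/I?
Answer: -56920138/1534197 ≈ -37.101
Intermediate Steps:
B = -125
W(I) = 1
V = -55385941/1534197 (V = -6 + (-3970/129 - 8019/(-11893)) = -6 + (-3970*1/129 - 8019*(-1/11893)) = -6 + (-3970/129 + 8019/11893) = -6 - 46180759/1534197 = -55385941/1534197 ≈ -36.101)
V - W(2*(-8)) = -55385941/1534197 - 1*1 = -55385941/1534197 - 1 = -56920138/1534197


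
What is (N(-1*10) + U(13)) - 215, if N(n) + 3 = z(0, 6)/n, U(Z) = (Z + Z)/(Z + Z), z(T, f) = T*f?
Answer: -217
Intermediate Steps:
U(Z) = 1 (U(Z) = (2*Z)/((2*Z)) = (2*Z)*(1/(2*Z)) = 1)
N(n) = -3 (N(n) = -3 + (0*6)/n = -3 + 0/n = -3 + 0 = -3)
(N(-1*10) + U(13)) - 215 = (-3 + 1) - 215 = -2 - 215 = -217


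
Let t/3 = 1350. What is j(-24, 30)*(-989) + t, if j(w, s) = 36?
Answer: -31554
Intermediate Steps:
t = 4050 (t = 3*1350 = 4050)
j(-24, 30)*(-989) + t = 36*(-989) + 4050 = -35604 + 4050 = -31554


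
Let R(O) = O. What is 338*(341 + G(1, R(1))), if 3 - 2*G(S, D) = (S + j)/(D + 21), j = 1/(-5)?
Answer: 6366737/55 ≈ 1.1576e+5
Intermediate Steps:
j = -⅕ ≈ -0.20000
G(S, D) = 3/2 - (-⅕ + S)/(2*(21 + D)) (G(S, D) = 3/2 - (S - ⅕)/(2*(D + 21)) = 3/2 - (-⅕ + S)/(2*(21 + D)))
338*(341 + G(1, R(1))) = 338*(341 + (316 - 5*1 + 15*1)/(10*(21 + 1))) = 338*(341 + (⅒)*(316 - 5 + 15)/22) = 338*(341 + (⅒)*(1/22)*326) = 338*(341 + 163/110) = 338*(37673/110) = 6366737/55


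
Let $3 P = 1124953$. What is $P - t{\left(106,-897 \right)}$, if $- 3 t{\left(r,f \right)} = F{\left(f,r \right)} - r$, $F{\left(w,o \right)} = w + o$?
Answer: $\frac{1124056}{3} \approx 3.7469 \cdot 10^{5}$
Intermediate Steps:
$F{\left(w,o \right)} = o + w$
$P = \frac{1124953}{3}$ ($P = \frac{1}{3} \cdot 1124953 = \frac{1124953}{3} \approx 3.7498 \cdot 10^{5}$)
$t{\left(r,f \right)} = - \frac{f}{3}$ ($t{\left(r,f \right)} = - \frac{\left(r + f\right) - r}{3} = - \frac{\left(f + r\right) - r}{3} = - \frac{f}{3}$)
$P - t{\left(106,-897 \right)} = \frac{1124953}{3} - \left(- \frac{1}{3}\right) \left(-897\right) = \frac{1124953}{3} - 299 = \frac{1124056}{3}$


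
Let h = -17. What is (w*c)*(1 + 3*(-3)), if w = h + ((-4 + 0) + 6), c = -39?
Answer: -4680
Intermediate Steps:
w = -15 (w = -17 + ((-4 + 0) + 6) = -17 + (-4 + 6) = -17 + 2 = -15)
(w*c)*(1 + 3*(-3)) = (-15*(-39))*(1 + 3*(-3)) = 585*(1 - 9) = 585*(-8) = -4680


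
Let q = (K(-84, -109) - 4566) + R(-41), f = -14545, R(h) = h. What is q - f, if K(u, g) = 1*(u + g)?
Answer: 9745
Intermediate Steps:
K(u, g) = g + u (K(u, g) = 1*(g + u) = g + u)
q = -4800 (q = ((-109 - 84) - 4566) - 41 = (-193 - 4566) - 41 = -4759 - 41 = -4800)
q - f = -4800 - 1*(-14545) = -4800 + 14545 = 9745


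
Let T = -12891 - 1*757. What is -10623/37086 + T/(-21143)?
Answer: 93849213/261369766 ≈ 0.35907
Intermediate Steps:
T = -13648 (T = -12891 - 757 = -13648)
-10623/37086 + T/(-21143) = -10623/37086 - 13648/(-21143) = -10623*1/37086 - 13648*(-1/21143) = -3541/12362 + 13648/21143 = 93849213/261369766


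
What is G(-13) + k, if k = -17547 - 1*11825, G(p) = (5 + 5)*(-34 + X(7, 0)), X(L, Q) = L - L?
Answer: -29712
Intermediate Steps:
X(L, Q) = 0
G(p) = -340 (G(p) = (5 + 5)*(-34 + 0) = 10*(-34) = -340)
k = -29372 (k = -17547 - 11825 = -29372)
G(-13) + k = -340 - 29372 = -29712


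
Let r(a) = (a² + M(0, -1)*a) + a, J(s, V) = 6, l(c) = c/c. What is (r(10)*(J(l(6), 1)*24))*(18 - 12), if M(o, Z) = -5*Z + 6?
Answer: 190080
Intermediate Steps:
l(c) = 1
M(o, Z) = 6 - 5*Z
r(a) = a² + 12*a (r(a) = (a² + (6 - 5*(-1))*a) + a = (a² + (6 + 5)*a) + a = (a² + 11*a) + a = a² + 12*a)
(r(10)*(J(l(6), 1)*24))*(18 - 12) = ((10*(12 + 10))*(6*24))*(18 - 12) = ((10*22)*144)*6 = (220*144)*6 = 31680*6 = 190080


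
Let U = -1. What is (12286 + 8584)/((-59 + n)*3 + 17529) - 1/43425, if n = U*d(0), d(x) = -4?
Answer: 151043731/125671950 ≈ 1.2019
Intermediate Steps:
n = 4 (n = -1*(-4) = 4)
(12286 + 8584)/((-59 + n)*3 + 17529) - 1/43425 = (12286 + 8584)/((-59 + 4)*3 + 17529) - 1/43425 = 20870/(-55*3 + 17529) - 1*1/43425 = 20870/(-165 + 17529) - 1/43425 = 20870/17364 - 1/43425 = 20870*(1/17364) - 1/43425 = 10435/8682 - 1/43425 = 151043731/125671950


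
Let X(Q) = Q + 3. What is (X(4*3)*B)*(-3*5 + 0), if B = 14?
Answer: -3150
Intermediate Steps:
X(Q) = 3 + Q
(X(4*3)*B)*(-3*5 + 0) = ((3 + 4*3)*14)*(-3*5 + 0) = ((3 + 12)*14)*(-15 + 0) = (15*14)*(-15) = 210*(-15) = -3150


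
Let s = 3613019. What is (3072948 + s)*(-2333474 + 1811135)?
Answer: -3492341316813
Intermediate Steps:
(3072948 + s)*(-2333474 + 1811135) = (3072948 + 3613019)*(-2333474 + 1811135) = 6685967*(-522339) = -3492341316813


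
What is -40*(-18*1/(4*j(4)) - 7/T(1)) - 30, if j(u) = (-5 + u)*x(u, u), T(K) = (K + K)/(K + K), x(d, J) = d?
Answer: 205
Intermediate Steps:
T(K) = 1 (T(K) = (2*K)/((2*K)) = (2*K)*(1/(2*K)) = 1)
j(u) = u*(-5 + u) (j(u) = (-5 + u)*u = u*(-5 + u))
-40*(-18*1/(4*j(4)) - 7/T(1)) - 30 = -40*(-18*1/(16*(-5 + 4)) - 7/1) - 30 = -40*(-18/((4*(-1))*4) - 7*1) - 30 = -40*(-18/((-4*4)) - 7) - 30 = -40*(-18/(-16) - 7) - 30 = -40*(-18*(-1/16) - 7) - 30 = -40*(9/8 - 7) - 30 = -40*(-47/8) - 30 = 235 - 30 = 205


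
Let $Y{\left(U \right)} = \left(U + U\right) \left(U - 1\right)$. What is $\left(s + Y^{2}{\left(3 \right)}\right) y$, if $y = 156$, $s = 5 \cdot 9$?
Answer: $29484$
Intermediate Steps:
$s = 45$
$Y{\left(U \right)} = 2 U \left(-1 + U\right)$
$\left(s + Y^{2}{\left(3 \right)}\right) y = \left(45 + \left(2 \cdot 3 \left(-1 + 3\right)\right)^{2}\right) 156 = \left(45 + \left(2 \cdot 3 \cdot 2\right)^{2}\right) 156 = \left(45 + 12^{2}\right) 156 = \left(45 + 144\right) 156 = 189 \cdot 156 = 29484$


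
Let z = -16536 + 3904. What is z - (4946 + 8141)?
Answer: -25719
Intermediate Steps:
z = -12632
z - (4946 + 8141) = -12632 - (4946 + 8141) = -12632 - 1*13087 = -12632 - 13087 = -25719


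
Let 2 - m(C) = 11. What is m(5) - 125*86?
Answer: -10759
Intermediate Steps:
m(C) = -9 (m(C) = 2 - 1*11 = 2 - 11 = -9)
m(5) - 125*86 = -9 - 125*86 = -9 - 10750 = -10759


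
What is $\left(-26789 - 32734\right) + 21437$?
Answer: $-38086$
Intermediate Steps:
$\left(-26789 - 32734\right) + 21437 = -59523 + 21437 = -38086$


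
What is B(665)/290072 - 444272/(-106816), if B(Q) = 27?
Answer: 2013652369/484130168 ≈ 4.1593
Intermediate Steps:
B(665)/290072 - 444272/(-106816) = 27/290072 - 444272/(-106816) = 27*(1/290072) - 444272*(-1/106816) = 27/290072 + 27767/6676 = 2013652369/484130168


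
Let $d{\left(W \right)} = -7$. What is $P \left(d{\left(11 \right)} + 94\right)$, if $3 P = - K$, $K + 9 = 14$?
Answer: $-145$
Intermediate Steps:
$K = 5$ ($K = -9 + 14 = 5$)
$P = - \frac{5}{3}$ ($P = \frac{\left(-1\right) 5}{3} = \frac{1}{3} \left(-5\right) = - \frac{5}{3} \approx -1.6667$)
$P \left(d{\left(11 \right)} + 94\right) = - \frac{5 \left(-7 + 94\right)}{3} = \left(- \frac{5}{3}\right) 87 = -145$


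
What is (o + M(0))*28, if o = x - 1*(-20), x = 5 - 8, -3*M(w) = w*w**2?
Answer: 476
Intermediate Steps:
M(w) = -w**3/3 (M(w) = -w*w**2/3 = -w**3/3)
x = -3
o = 17 (o = -3 - 1*(-20) = -3 + 20 = 17)
(o + M(0))*28 = (17 - 1/3*0**3)*28 = (17 - 1/3*0)*28 = (17 + 0)*28 = 17*28 = 476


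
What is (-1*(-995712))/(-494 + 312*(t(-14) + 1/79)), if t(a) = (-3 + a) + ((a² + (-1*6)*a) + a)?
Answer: 39330624/3049319 ≈ 12.898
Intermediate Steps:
t(a) = -3 + a² - 4*a (t(a) = (-3 + a) + ((a² - 6*a) + a) = (-3 + a) + (a² - 5*a) = -3 + a² - 4*a)
(-1*(-995712))/(-494 + 312*(t(-14) + 1/79)) = (-1*(-995712))/(-494 + 312*((-3 + (-14)² - 4*(-14)) + 1/79)) = 995712/(-494 + 312*((-3 + 196 + 56) + 1/79)) = 995712/(-494 + 312*(249 + 1/79)) = 995712/(-494 + 312*(19672/79)) = 995712/(-494 + 6137664/79) = 995712/(6098638/79) = 995712*(79/6098638) = 39330624/3049319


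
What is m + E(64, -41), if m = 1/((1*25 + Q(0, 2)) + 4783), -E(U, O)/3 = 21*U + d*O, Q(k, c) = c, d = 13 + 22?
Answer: 1313131/4810 ≈ 273.00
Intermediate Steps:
d = 35
E(U, O) = -105*O - 63*U (E(U, O) = -3*(21*U + 35*O) = -105*O - 63*U)
m = 1/4810 (m = 1/((1*25 + 2) + 4783) = 1/((25 + 2) + 4783) = 1/(27 + 4783) = 1/4810 ≈ 0.00020790)
m + E(64, -41) = 1/4810 + (-105*(-41) - 63*64) = 1/4810 + (4305 - 4032) = 1/4810 + 273 = 1313131/4810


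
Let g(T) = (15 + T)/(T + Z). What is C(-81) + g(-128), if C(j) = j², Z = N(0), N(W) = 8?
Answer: 787433/120 ≈ 6561.9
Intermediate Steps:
Z = 8
g(T) = (15 + T)/(8 + T) (g(T) = (15 + T)/(T + 8) = (15 + T)/(8 + T))
C(-81) + g(-128) = (-81)² + (15 - 128)/(8 - 128) = 6561 - 113/(-120) = 6561 - 1/120*(-113) = 6561 + 113/120 = 787433/120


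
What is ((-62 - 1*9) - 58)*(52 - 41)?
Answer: -1419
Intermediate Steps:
((-62 - 1*9) - 58)*(52 - 41) = ((-62 - 9) - 58)*11 = (-71 - 58)*11 = -129*11 = -1419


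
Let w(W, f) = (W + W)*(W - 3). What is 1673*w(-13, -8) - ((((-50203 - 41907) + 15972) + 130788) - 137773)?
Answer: 779091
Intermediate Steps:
w(W, f) = 2*W*(-3 + W) (w(W, f) = (2*W)*(-3 + W) = 2*W*(-3 + W))
1673*w(-13, -8) - ((((-50203 - 41907) + 15972) + 130788) - 137773) = 1673*(2*(-13)*(-3 - 13)) - ((((-50203 - 41907) + 15972) + 130788) - 137773) = 1673*(2*(-13)*(-16)) - (((-92110 + 15972) + 130788) - 137773) = 1673*416 - ((-76138 + 130788) - 137773) = 695968 - (54650 - 137773) = 695968 - 1*(-83123) = 695968 + 83123 = 779091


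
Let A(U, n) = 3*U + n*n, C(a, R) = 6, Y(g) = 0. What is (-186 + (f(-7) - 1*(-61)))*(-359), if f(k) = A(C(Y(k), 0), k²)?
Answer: -823546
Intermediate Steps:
A(U, n) = n² + 3*U (A(U, n) = 3*U + n² = n² + 3*U)
f(k) = 18 + k⁴ (f(k) = (k²)² + 3*6 = k⁴ + 18 = 18 + k⁴)
(-186 + (f(-7) - 1*(-61)))*(-359) = (-186 + ((18 + (-7)⁴) - 1*(-61)))*(-359) = (-186 + ((18 + 2401) + 61))*(-359) = (-186 + (2419 + 61))*(-359) = (-186 + 2480)*(-359) = 2294*(-359) = -823546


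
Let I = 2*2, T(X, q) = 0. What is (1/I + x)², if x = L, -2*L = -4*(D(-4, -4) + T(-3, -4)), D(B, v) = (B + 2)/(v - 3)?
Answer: 529/784 ≈ 0.67474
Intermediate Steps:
D(B, v) = (2 + B)/(-3 + v)
L = 4/7 (L = -(-2)*((2 - 4)/(-3 - 4) + 0) = -(-2)*(-2/(-7) + 0) = -(-2)*(-⅐*(-2) + 0) = -(-2)*(2/7 + 0) = -(-2)*2/7 = -½*(-8/7) = 4/7 ≈ 0.57143)
x = 4/7 ≈ 0.57143
I = 4
(1/I + x)² = (1/4 + 4/7)² = (¼ + 4/7)² = (23/28)² = 529/784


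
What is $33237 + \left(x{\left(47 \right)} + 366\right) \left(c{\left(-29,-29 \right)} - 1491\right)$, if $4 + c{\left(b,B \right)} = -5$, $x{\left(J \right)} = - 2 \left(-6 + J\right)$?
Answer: $-392763$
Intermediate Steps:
$x{\left(J \right)} = 12 - 2 J$
$c{\left(b,B \right)} = -9$ ($c{\left(b,B \right)} = -4 - 5 = -9$)
$33237 + \left(x{\left(47 \right)} + 366\right) \left(c{\left(-29,-29 \right)} - 1491\right) = 33237 + \left(\left(12 - 94\right) + 366\right) \left(-9 - 1491\right) = 33237 + \left(\left(12 - 94\right) + 366\right) \left(-1500\right) = 33237 + \left(-82 + 366\right) \left(-1500\right) = 33237 + 284 \left(-1500\right) = 33237 - 426000 = -392763$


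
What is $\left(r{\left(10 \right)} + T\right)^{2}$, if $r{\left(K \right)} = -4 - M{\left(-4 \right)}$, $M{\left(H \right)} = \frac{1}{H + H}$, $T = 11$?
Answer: $\frac{3249}{64} \approx 50.766$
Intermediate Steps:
$M{\left(H \right)} = \frac{1}{2 H}$
$r{\left(K \right)} = - \frac{31}{8}$ ($r{\left(K \right)} = -4 - \frac{1}{2 \left(-4\right)} = -4 - \frac{1}{2} \left(- \frac{1}{4}\right) = -4 - - \frac{1}{8} = -4 + \frac{1}{8} = - \frac{31}{8}$)
$\left(r{\left(10 \right)} + T\right)^{2} = \left(- \frac{31}{8} + 11\right)^{2} = \left(\frac{57}{8}\right)^{2} = \frac{3249}{64}$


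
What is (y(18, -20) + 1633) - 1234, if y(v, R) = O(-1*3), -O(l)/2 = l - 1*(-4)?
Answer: 397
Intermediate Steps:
O(l) = -8 - 2*l (O(l) = -2*(l - 1*(-4)) = -2*(l + 4) = -2*(4 + l) = -8 - 2*l)
y(v, R) = -2 (y(v, R) = -8 - (-2)*3 = -8 - 2*(-3) = -8 + 6 = -2)
(y(18, -20) + 1633) - 1234 = (-2 + 1633) - 1234 = 1631 - 1234 = 397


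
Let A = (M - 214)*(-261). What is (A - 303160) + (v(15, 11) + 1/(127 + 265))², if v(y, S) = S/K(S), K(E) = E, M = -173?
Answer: -31063484143/153664 ≈ -2.0215e+5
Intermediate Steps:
A = 101007 (A = (-173 - 214)*(-261) = -387*(-261) = 101007)
v(y, S) = 1 (v(y, S) = S/S = 1)
(A - 303160) + (v(15, 11) + 1/(127 + 265))² = (101007 - 303160) + (1 + 1/(127 + 265))² = -202153 + (1 + 1/392)² = -202153 + (393/392)² = -202153 + 154449/153664 = -31063484143/153664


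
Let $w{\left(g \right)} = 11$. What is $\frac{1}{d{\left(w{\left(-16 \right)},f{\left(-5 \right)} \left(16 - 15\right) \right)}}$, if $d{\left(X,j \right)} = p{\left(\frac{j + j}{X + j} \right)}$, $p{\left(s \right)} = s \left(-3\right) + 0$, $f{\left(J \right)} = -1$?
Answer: $\frac{5}{3} \approx 1.6667$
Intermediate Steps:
$p{\left(s \right)} = - 3 s$ ($p{\left(s \right)} = - 3 s + 0 = - 3 s$)
$d{\left(X,j \right)} = - \frac{6 j}{X + j}$ ($d{\left(X,j \right)} = - 3 \frac{j + j}{X + j} = - 3 \frac{2 j}{X + j} = - \frac{6 j}{X + j}$)
$\frac{1}{d{\left(w{\left(-16 \right)},f{\left(-5 \right)} \left(16 - 15\right) \right)}} = \frac{1}{\left(-6\right) \left(- (16 - 15)\right) \frac{1}{11 - \left(16 - 15\right)}} = \frac{1}{\left(-6\right) \left(\left(-1\right) 1\right) \frac{1}{11 - 1}} = \frac{1}{\left(-6\right) \left(-1\right) \frac{1}{11 - 1}} = \frac{1}{\left(-6\right) \left(-1\right) \frac{1}{10}} = \frac{1}{\frac{3}{5}} = \frac{5}{3}$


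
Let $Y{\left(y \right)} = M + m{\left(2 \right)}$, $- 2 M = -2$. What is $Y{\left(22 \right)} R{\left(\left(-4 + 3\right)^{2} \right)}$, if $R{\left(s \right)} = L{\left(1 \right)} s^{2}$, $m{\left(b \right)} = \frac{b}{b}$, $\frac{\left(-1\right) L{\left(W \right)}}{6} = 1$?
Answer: $-12$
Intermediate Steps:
$L{\left(W \right)} = -6$ ($L{\left(W \right)} = \left(-6\right) 1 = -6$)
$M = 1$ ($M = \left(- \frac{1}{2}\right) \left(-2\right) = 1$)
$m{\left(b \right)} = 1$
$R{\left(s \right)} = - 6 s^{2}$
$Y{\left(y \right)} = 2$ ($Y{\left(y \right)} = 1 + 1 = 2$)
$Y{\left(22 \right)} R{\left(\left(-4 + 3\right)^{2} \right)} = 2 \left(- 6 \left(\left(-4 + 3\right)^{2}\right)^{2}\right) = 2 \left(- 6 \left(\left(-1\right)^{2}\right)^{2}\right) = 2 \left(- 6 \cdot 1^{2}\right) = 2 \left(\left(-6\right) 1\right) = 2 \left(-6\right) = -12$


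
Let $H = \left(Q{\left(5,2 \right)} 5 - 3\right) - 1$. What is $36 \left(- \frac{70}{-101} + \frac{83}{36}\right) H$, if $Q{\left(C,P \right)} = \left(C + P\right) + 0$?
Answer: $\frac{337993}{101} \approx 3346.5$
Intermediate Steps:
$Q{\left(C,P \right)} = C + P$
$H = 31$ ($H = \left(\left(5 + 2\right) 5 - 3\right) - 1 = \left(7 \cdot 5 - 3\right) - 1 = \left(35 - 3\right) - 1 = 32 - 1 = 31$)
$36 \left(- \frac{70}{-101} + \frac{83}{36}\right) H = 36 \left(- \frac{70}{-101} + \frac{83}{36}\right) 31 = 36 \left(\left(-70\right) \left(- \frac{1}{101}\right) + 83 \cdot \frac{1}{36}\right) 31 = 36 \left(\frac{70}{101} + \frac{83}{36}\right) 31 = 36 \cdot \frac{10903}{3636} \cdot 31 = \frac{10903}{101} \cdot 31 = \frac{337993}{101}$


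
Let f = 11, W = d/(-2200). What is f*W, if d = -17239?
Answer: 17239/200 ≈ 86.195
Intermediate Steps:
W = 17239/2200 (W = -17239/(-2200) = -17239*(-1/2200) = 17239/2200 ≈ 7.8359)
f*W = 11*(17239/2200) = 17239/200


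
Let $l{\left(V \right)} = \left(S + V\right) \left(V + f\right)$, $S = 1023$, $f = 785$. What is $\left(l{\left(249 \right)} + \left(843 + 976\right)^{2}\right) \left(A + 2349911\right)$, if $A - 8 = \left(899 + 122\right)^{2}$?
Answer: $15686303171240$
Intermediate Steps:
$A = 1042449$ ($A = 8 + \left(899 + 122\right)^{2} = 8 + 1021^{2} = 8 + 1042441 = 1042449$)
$l{\left(V \right)} = \left(785 + V\right) \left(1023 + V\right)$ ($l{\left(V \right)} = \left(1023 + V\right) \left(V + 785\right) = \left(1023 + V\right) \left(785 + V\right) = \left(785 + V\right) \left(1023 + V\right)$)
$\left(l{\left(249 \right)} + \left(843 + 976\right)^{2}\right) \left(A + 2349911\right) = \left(\left(803055 + 249^{2} + 1808 \cdot 249\right) + \left(843 + 976\right)^{2}\right) \left(1042449 + 2349911\right) = \left(\left(803055 + 62001 + 450192\right) + 1819^{2}\right) 3392360 = \left(1315248 + 3308761\right) 3392360 = 4624009 \cdot 3392360 = 15686303171240$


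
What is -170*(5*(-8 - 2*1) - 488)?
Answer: 91460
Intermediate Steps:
-170*(5*(-8 - 2*1) - 488) = -170*(5*(-8 - 2) - 488) = -170*(5*(-10) - 488) = -170*(-50 - 488) = -170*(-538) = 91460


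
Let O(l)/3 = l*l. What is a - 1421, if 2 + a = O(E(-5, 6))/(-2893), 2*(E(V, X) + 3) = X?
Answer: -1423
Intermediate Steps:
E(V, X) = -3 + X/2
O(l) = 3*l² (O(l) = 3*(l*l) = 3*l²)
a = -2 (a = -2 + (3*(-3 + (½)*6)²)/(-2893) = -2 + (3*(-3 + 3)²)*(-1/2893) = -2 + (3*0²)*(-1/2893) = -2 + (3*0)*(-1/2893) = -2 + 0*(-1/2893) = -2 + 0 = -2)
a - 1421 = -2 - 1421 = -1423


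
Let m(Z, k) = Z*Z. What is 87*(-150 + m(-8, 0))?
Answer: -7482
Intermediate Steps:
m(Z, k) = Z**2
87*(-150 + m(-8, 0)) = 87*(-150 + (-8)**2) = 87*(-150 + 64) = 87*(-86) = -7482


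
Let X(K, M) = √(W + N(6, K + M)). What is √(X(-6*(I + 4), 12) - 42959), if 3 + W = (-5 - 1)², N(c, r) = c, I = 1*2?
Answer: √(-42959 + √39) ≈ 207.25*I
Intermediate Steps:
I = 2
W = 33 (W = -3 + (-5 - 1)² = -3 + (-6)² = -3 + 36 = 33)
X(K, M) = √39 (X(K, M) = √(33 + 6) = √39)
√(X(-6*(I + 4), 12) - 42959) = √(√39 - 42959) = √(-42959 + √39)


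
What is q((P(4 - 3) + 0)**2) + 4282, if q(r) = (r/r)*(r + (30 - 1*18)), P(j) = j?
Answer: 4295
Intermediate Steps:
q(r) = 12 + r (q(r) = 1*(r + (30 - 18)) = 1*(r + 12) = 1*(12 + r) = 12 + r)
q((P(4 - 3) + 0)**2) + 4282 = (12 + ((4 - 3) + 0)**2) + 4282 = (12 + (1 + 0)**2) + 4282 = (12 + 1**2) + 4282 = (12 + 1) + 4282 = 13 + 4282 = 4295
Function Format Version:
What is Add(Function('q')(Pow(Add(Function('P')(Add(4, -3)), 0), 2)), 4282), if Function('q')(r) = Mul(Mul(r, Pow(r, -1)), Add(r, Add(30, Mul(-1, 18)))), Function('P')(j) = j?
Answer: 4295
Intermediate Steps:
Function('q')(r) = Add(12, r) (Function('q')(r) = Mul(1, Add(r, Add(30, -18))) = Mul(1, Add(r, 12)) = Mul(1, Add(12, r)) = Add(12, r))
Add(Function('q')(Pow(Add(Function('P')(Add(4, -3)), 0), 2)), 4282) = Add(Add(12, Pow(Add(Add(4, -3), 0), 2)), 4282) = Add(Add(12, Pow(Add(1, 0), 2)), 4282) = Add(Add(12, Pow(1, 2)), 4282) = Add(Add(12, 1), 4282) = Add(13, 4282) = 4295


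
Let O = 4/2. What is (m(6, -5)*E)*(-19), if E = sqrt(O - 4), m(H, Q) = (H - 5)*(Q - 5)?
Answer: 190*I*sqrt(2) ≈ 268.7*I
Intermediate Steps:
O = 2 (O = 4*(1/2) = 2)
m(H, Q) = (-5 + H)*(-5 + Q)
E = I*sqrt(2) (E = sqrt(2 - 4) = sqrt(-2) = I*sqrt(2) ≈ 1.4142*I)
(m(6, -5)*E)*(-19) = ((25 - 5*6 - 5*(-5) + 6*(-5))*(I*sqrt(2)))*(-19) = ((25 - 30 + 25 - 30)*(I*sqrt(2)))*(-19) = -10*I*sqrt(2)*(-19) = 190*I*sqrt(2)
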